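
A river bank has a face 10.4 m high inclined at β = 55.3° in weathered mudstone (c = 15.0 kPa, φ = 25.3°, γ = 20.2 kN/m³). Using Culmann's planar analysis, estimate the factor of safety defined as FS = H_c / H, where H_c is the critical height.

H_c = (4c/γ) · sinβ cosφ / [1 − cos(β − φ)]
    = (4·15.0/20.2) · sin55.3°·cos25.3° / [1 − cos30.0°]
    = 2.970 · 0.7433 / 0.1340 = 16.48 m
FS = H_c / H = 16.48 / 10.4 = 1.585

FS = 1.58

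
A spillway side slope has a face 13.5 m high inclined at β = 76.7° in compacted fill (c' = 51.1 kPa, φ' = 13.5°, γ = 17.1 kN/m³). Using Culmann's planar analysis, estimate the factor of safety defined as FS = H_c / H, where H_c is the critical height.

FS = 1.53

H_c = (4c'/γ) · sinβ cosφ' / [1 − cos(β − φ')]
    = (4·51.1/17.1) · sin76.7°·cos13.5° / [1 − cos63.2°]
    = 11.953 · 0.9463 / 0.5491 = 20.60 m
FS = H_c / H = 20.60 / 13.5 = 1.526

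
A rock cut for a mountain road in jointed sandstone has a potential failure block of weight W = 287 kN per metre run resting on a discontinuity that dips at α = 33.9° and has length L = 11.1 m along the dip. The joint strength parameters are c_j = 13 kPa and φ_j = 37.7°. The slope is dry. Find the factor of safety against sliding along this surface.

FS = 2.05

Resolving the block weight along and normal to the plane and applying the Mohr–Coulomb strength on the joint:
N' = W cosα = 287·cos33.9° = 238.2 kN/m
Driving force T = W sinα = 287·sin33.9° = 160.1 kN/m
Resisting force R = c_j·L + N'·tanφ_j = 13·11.1 + 238.2·tan37.7° = 144.3 + 184.1 = 328.4 kN/m
FS = R / T = 328.4 / 160.1 = 2.052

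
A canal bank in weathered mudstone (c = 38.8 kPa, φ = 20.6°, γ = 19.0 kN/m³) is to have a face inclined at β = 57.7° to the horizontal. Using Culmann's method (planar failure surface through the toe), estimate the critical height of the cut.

Culmann's analysis gives the critical failure plane at α_cr = (β + φ)/2 = (57.7 + 20.6)/2 = 39.2°, and the critical height
H_c = (4c/γ) · sinβ cosφ / [1 − cos(β − φ)]
    = (4·38.8/19.0) · sin57.7°·cos20.6° / [1 − cos(37.1°)]
    = 8.168 · 0.8453·0.9361 / [1 − 0.7976]
    = 8.168 · 0.7912 / 0.2024
    = 31.93 m

H_c = 31.93 m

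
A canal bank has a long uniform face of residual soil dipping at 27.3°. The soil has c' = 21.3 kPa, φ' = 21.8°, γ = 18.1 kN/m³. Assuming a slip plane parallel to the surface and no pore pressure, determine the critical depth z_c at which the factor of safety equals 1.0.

Setting FS = 1.00 in FS = [c' + γz cos²β tanφ'] / [γz sinβ cosβ] and solving for z:
z = c' / [γ cosβ (FS·sinβ − cosβ·tanφ')]
  = 21.3 / [18.1·cos27.3°·(1.00·sin27.3° − cos27.3°·tan21.8°)]
  = 21.3 / [18.1·0.8886·(1.00·0.4586 − 0.8886·0.4000)]
  = 21.3 / 1.6603 = 12.829 m

z_c = 12.83 m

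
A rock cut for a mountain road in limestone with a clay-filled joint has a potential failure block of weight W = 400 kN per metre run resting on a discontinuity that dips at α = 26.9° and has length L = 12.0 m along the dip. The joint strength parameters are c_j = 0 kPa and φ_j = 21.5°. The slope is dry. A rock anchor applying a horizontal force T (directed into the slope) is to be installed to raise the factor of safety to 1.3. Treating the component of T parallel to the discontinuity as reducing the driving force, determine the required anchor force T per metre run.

Resolving forces along and normal to the sliding plane, with the horizontal anchor force T adding T·sinα to the effective normal force and T·cosα acting up the plane against the driving force:
FS = [c_jL + (W cosα + T sinα) tanφ_j] / [W sinα − T cosα]
Without the anchor: N' = 356.7 kN/m, driving T_d = 181.0 kN/m, resisting R = 0·12.0 + 356.7·tan21.5° = 140.5 kN/m, FS = 0.78.
Setting FS = 1.3 and solving for T:
1.3·(181.0 − T cos26.9°) = 140.5 + T sin26.9°·tan21.5°
T·(sin26.9°·tan21.5° + 1.3·cos26.9°) = 1.3·181.0 − 140.5
T·(0.4524·0.3939 + 1.3·0.8918) = 235.3 − 140.5 = 94.8
T·1.3376 = 94.8
T = 70.8 kN/m

T = 71 kN/m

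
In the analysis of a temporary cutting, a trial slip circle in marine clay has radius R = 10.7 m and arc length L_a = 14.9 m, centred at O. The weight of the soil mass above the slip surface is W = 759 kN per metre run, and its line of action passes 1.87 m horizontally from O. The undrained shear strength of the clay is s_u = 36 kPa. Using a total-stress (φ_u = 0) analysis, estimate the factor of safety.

Taking moments about the centre O, the resisting moment is provided by the undrained shear strength acting along the arc:
M_R = s_u·L_a·R = 36·14.90·10.7 = 5739.5 kN·m/m
M_D = W·d = 759·1.87 = 1419.3 kN·m/m
FS = M_R / M_D = 5739.5 / 1419.3 = 4.044

FS = 4.04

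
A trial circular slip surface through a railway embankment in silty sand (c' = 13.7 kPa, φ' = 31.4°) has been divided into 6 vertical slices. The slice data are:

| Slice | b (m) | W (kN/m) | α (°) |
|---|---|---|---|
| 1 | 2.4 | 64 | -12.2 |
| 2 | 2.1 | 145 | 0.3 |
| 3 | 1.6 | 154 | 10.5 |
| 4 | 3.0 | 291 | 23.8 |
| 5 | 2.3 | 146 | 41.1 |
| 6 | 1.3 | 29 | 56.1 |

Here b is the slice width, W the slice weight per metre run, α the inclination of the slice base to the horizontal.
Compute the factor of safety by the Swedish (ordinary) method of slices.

FS = 2.62

Ordinary method of slices: FS = Σ[c'·Δl_i + (W_i cosα_i)·tanφ'] / Σ W_i sinα_i, with Δl_i = b_i / cosα_i.
Slice 1: Δl = 2.4/cos(-12.2°) = 2.455 m; N'_1 = 64·cos(-12.2°) = 62.6; c'Δl = 33.64; W sinα = -13.5
Slice 2: Δl = 2.1/cos0.3° = 2.100 m; N'_2 = 145·cos0.3° = 145.0; c'Δl = 28.77; W sinα = 0.8
Slice 3: Δl = 1.6/cos10.5° = 1.627 m; N'_3 = 154·cos10.5° = 151.4; c'Δl = 22.29; W sinα = 28.1
Slice 4: Δl = 3.0/cos23.8° = 3.279 m; N'_4 = 291·cos23.8° = 266.3; c'Δl = 44.92; W sinα = 117.4
Slice 5: Δl = 2.3/cos41.1° = 3.052 m; N'_5 = 146·cos41.1° = 110.0; c'Δl = 41.81; W sinα = 96.0
Slice 6: Δl = 1.3/cos56.1° = 2.331 m; N'_6 = 29·cos56.1° = 16.2; c'Δl = 31.93; W sinα = 24.1
Σc'Δl = 203.4 kN/m; ΣN' = 751.4 kN/m; ΣW sinα = 252.8 kN/m
Resisting = 203.4 + 751.4·tan31.4° = 203.4 + 458.7 = 662.0 kN/m
FS = 662.0 / 252.8 = 2.619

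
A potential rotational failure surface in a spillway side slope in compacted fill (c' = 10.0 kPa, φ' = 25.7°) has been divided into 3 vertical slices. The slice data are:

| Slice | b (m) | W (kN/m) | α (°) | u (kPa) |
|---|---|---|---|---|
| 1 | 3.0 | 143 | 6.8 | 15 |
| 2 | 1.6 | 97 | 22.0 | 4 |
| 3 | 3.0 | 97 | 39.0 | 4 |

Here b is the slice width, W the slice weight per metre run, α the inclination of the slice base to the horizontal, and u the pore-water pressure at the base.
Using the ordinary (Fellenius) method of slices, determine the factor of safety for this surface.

Ordinary method of slices: FS = Σ[c'·Δl_i + (W_i cosα_i − u_i·Δl_i)·tanφ'] / Σ W_i sinα_i, with Δl_i = b_i / cosα_i.
Slice 1: Δl = 3.0/cos6.8° = 3.021 m; N'_1 = 143·cos6.8° − 15·3.021 = 96.7; c'Δl = 30.21; W sinα = 16.9
Slice 2: Δl = 1.6/cos22.0° = 1.726 m; N'_2 = 97·cos22.0° − 4·1.726 = 83.0; c'Δl = 17.26; W sinα = 36.3
Slice 3: Δl = 3.0/cos39.0° = 3.860 m; N'_3 = 97·cos39.0° − 4·3.860 = 59.9; c'Δl = 38.60; W sinα = 61.0
Σc'Δl = 86.1 kN/m; ΣN' = 239.7 kN/m; ΣW sinα = 114.3 kN/m
Resisting = 86.1 + 239.7·tan25.7° = 86.1 + 115.3 = 201.4 kN/m
FS = 201.4 / 114.3 = 1.762

FS = 1.76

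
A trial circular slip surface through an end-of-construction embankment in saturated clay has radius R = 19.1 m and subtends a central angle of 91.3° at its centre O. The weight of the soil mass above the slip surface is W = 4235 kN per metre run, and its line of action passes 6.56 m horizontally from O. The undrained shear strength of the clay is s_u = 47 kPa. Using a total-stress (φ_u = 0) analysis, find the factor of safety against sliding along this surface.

Taking moments about the centre O, the resisting moment is provided by the undrained shear strength acting along the arc:
Arc length L_a = R·θ = 19.1·(91.3°·π/180) = 19.1·1.5935 = 30.44 m
M_R = s_u·L_a·R = 47·30.44·19.1 = 27322.0 kN·m/m
M_D = W·d = 4235·6.56 = 27781.6 kN·m/m
FS = M_R / M_D = 27322.0 / 27781.6 = 0.983

FS = 0.98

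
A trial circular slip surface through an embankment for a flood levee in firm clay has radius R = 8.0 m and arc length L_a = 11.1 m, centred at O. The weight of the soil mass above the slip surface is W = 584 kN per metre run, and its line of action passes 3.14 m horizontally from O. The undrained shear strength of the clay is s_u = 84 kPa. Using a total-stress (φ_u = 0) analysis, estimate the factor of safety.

FS = 4.07

Taking moments about the centre O, the resisting moment is provided by the undrained shear strength acting along the arc:
M_R = s_u·L_a·R = 84·11.10·8.0 = 7459.2 kN·m/m
M_D = W·d = 584·3.14 = 1833.8 kN·m/m
FS = M_R / M_D = 7459.2 / 1833.8 = 4.068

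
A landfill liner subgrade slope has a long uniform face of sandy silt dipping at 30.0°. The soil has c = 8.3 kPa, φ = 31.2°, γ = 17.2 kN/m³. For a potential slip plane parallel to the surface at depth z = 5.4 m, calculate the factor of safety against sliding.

FS = 1.26

For an infinite slope with a slip plane parallel to the surface (no pore pressure): FS = [c + γz cos²β tanφ] / [γz sinβ cosβ].
γz = 17.2·5.4 = 92.88 kN/m²
Numerator = 8.3 + 92.88·cos²30.0°·tan31.2° = 8.3 + 92.88·0.7500·0.6056 = 50.488 kPa
Denominator = 92.88·sin30.0°·cos30.0° = 92.88·0.5000·0.8660 = 40.218 kPa
FS = 50.488 / 40.218 = 1.255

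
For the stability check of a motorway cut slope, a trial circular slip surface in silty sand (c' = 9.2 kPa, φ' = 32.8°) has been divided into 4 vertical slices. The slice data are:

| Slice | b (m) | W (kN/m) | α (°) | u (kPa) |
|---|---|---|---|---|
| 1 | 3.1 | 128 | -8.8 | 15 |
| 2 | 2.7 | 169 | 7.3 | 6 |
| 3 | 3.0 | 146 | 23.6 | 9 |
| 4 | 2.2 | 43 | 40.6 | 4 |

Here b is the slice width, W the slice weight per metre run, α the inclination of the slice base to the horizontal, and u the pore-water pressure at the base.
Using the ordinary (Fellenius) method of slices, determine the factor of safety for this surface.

Ordinary method of slices: FS = Σ[c'·Δl_i + (W_i cosα_i − u_i·Δl_i)·tanφ'] / Σ W_i sinα_i, with Δl_i = b_i / cosα_i.
Slice 1: Δl = 3.1/cos(-8.8°) = 3.137 m; N'_1 = 128·cos(-8.8°) − 15·3.137 = 79.4; c'Δl = 28.86; W sinα = -19.6
Slice 2: Δl = 2.7/cos7.3° = 2.722 m; N'_2 = 169·cos7.3° − 6·2.722 = 151.3; c'Δl = 25.04; W sinα = 21.5
Slice 3: Δl = 3.0/cos23.6° = 3.274 m; N'_3 = 146·cos23.6° − 9·3.274 = 104.3; c'Δl = 30.12; W sinα = 58.5
Slice 4: Δl = 2.2/cos40.6° = 2.898 m; N'_4 = 43·cos40.6° − 4·2.898 = 21.1; c'Δl = 26.66; W sinα = 28.0
Σc'Δl = 110.7 kN/m; ΣN' = 356.1 kN/m; ΣW sinα = 88.3 kN/m
Resisting = 110.7 + 356.1·tan32.8° = 110.7 + 229.5 = 340.2 kN/m
FS = 340.2 / 88.3 = 3.851

FS = 3.85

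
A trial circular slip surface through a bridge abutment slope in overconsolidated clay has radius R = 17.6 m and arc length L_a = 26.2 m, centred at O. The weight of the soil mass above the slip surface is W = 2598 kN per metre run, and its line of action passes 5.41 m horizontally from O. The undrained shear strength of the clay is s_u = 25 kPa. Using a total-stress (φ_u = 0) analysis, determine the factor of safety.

FS = 0.82

Taking moments about the centre O, the resisting moment is provided by the undrained shear strength acting along the arc:
M_R = s_u·L_a·R = 25·26.20·17.6 = 11528.0 kN·m/m
M_D = W·d = 2598·5.41 = 14055.2 kN·m/m
FS = M_R / M_D = 11528.0 / 14055.2 = 0.820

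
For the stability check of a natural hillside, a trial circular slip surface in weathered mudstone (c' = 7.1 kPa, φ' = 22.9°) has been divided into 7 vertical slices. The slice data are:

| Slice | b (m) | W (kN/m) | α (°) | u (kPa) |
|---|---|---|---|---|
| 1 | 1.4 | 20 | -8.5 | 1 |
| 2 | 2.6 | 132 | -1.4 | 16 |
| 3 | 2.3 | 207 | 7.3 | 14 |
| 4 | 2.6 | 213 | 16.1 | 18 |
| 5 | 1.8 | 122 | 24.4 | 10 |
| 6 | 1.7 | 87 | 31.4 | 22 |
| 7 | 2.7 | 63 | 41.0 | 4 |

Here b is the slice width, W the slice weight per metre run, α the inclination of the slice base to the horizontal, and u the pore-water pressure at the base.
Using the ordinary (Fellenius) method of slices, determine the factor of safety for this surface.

Ordinary method of slices: FS = Σ[c'·Δl_i + (W_i cosα_i − u_i·Δl_i)·tanφ'] / Σ W_i sinα_i, with Δl_i = b_i / cosα_i.
Slice 1: Δl = 1.4/cos(-8.5°) = 1.416 m; N'_1 = 20·cos(-8.5°) − 1·1.416 = 18.4; c'Δl = 10.05; W sinα = -3.0
Slice 2: Δl = 2.6/cos(-1.4°) = 2.601 m; N'_2 = 132·cos(-1.4°) − 16·2.601 = 90.3; c'Δl = 18.47; W sinα = -3.2
Slice 3: Δl = 2.3/cos7.3° = 2.319 m; N'_3 = 207·cos7.3° − 14·2.319 = 172.9; c'Δl = 16.46; W sinα = 26.3
Slice 4: Δl = 2.6/cos16.1° = 2.706 m; N'_4 = 213·cos16.1° − 18·2.706 = 155.9; c'Δl = 19.21; W sinα = 59.1
Slice 5: Δl = 1.8/cos24.4° = 1.977 m; N'_5 = 122·cos24.4° − 10·1.977 = 91.3; c'Δl = 14.03; W sinα = 50.4
Slice 6: Δl = 1.7/cos31.4° = 1.992 m; N'_6 = 87·cos31.4° − 22·1.992 = 30.4; c'Δl = 14.14; W sinα = 45.3
Slice 7: Δl = 2.7/cos41.0° = 3.578 m; N'_7 = 63·cos41.0° − 4·3.578 = 33.2; c'Δl = 25.40; W sinα = 41.3
Σc'Δl = 117.8 kN/m; ΣN' = 592.5 kN/m; ΣW sinα = 216.2 kN/m
Resisting = 117.8 + 592.5·tan22.9° = 117.8 + 250.3 = 368.1 kN/m
FS = 368.1 / 216.2 = 1.702

FS = 1.70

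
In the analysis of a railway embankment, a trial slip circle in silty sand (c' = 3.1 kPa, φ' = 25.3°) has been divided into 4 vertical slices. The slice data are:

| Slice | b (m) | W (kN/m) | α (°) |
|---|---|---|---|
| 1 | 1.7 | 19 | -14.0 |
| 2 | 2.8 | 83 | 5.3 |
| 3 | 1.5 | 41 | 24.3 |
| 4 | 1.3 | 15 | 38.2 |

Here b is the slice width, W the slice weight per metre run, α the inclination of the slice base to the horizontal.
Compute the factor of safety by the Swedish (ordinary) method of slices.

FS = 3.26

Ordinary method of slices: FS = Σ[c'·Δl_i + (W_i cosα_i)·tanφ'] / Σ W_i sinα_i, with Δl_i = b_i / cosα_i.
Slice 1: Δl = 1.7/cos(-14.0°) = 1.752 m; N'_1 = 19·cos(-14.0°) = 18.4; c'Δl = 5.43; W sinα = -4.6
Slice 2: Δl = 2.8/cos5.3° = 2.812 m; N'_2 = 83·cos5.3° = 82.6; c'Δl = 8.72; W sinα = 7.7
Slice 3: Δl = 1.5/cos24.3° = 1.646 m; N'_3 = 41·cos24.3° = 37.4; c'Δl = 5.10; W sinα = 16.9
Slice 4: Δl = 1.3/cos38.2° = 1.654 m; N'_4 = 15·cos38.2° = 11.8; c'Δl = 5.13; W sinα = 9.3
Σc'Δl = 24.4 kN/m; ΣN' = 150.2 kN/m; ΣW sinα = 29.2 kN/m
Resisting = 24.4 + 150.2·tan25.3° = 24.4 + 71.0 = 95.4 kN/m
FS = 95.4 / 29.2 = 3.265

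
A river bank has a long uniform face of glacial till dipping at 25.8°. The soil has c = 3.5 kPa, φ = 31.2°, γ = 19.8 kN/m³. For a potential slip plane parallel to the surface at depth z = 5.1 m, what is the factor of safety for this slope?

FS = 1.34

For an infinite slope with a slip plane parallel to the surface (no pore pressure): FS = [c + γz cos²β tanφ] / [γz sinβ cosβ].
γz = 19.8·5.1 = 100.98 kN/m²
Numerator = 3.5 + 100.98·cos²25.8°·tan31.2° = 3.5 + 100.98·0.8106·0.6056 = 53.071 kPa
Denominator = 100.98·sin25.8°·cos25.8° = 100.98·0.4352·0.9003 = 39.569 kPa
FS = 53.071 / 39.569 = 1.341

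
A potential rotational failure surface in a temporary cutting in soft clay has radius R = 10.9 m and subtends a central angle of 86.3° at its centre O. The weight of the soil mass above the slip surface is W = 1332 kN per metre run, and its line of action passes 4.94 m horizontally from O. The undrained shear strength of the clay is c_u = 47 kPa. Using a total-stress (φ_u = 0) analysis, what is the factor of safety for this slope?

Taking moments about the centre O, the resisting moment is provided by the undrained shear strength acting along the arc:
Arc length L_a = R·θ = 10.9·(86.3°·π/180) = 10.9·1.5062 = 16.42 m
M_R = c_u·L_a·R = 47·16.42·10.9 = 8410.8 kN·m/m
M_D = W·d = 1332·4.94 = 6580.1 kN·m/m
FS = M_R / M_D = 8410.8 / 6580.1 = 1.278

FS = 1.28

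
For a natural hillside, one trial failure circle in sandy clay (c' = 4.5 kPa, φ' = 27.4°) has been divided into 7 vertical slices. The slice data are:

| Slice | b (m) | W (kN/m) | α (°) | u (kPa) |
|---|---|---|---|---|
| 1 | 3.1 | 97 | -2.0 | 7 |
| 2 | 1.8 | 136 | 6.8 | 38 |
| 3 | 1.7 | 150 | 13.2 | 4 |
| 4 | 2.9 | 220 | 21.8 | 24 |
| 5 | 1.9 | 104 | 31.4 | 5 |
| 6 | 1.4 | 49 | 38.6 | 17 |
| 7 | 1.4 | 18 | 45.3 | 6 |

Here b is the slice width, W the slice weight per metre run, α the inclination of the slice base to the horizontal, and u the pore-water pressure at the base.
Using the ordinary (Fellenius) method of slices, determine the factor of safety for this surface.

Ordinary method of slices: FS = Σ[c'·Δl_i + (W_i cosα_i − u_i·Δl_i)·tanφ'] / Σ W_i sinα_i, with Δl_i = b_i / cosα_i.
Slice 1: Δl = 3.1/cos(-2.0°) = 3.102 m; N'_1 = 97·cos(-2.0°) − 7·3.102 = 75.2; c'Δl = 13.96; W sinα = -3.4
Slice 2: Δl = 1.8/cos6.8° = 1.813 m; N'_2 = 136·cos6.8° − 38·1.813 = 66.2; c'Δl = 8.16; W sinα = 16.1
Slice 3: Δl = 1.7/cos13.2° = 1.746 m; N'_3 = 150·cos13.2° − 4·1.746 = 139.1; c'Δl = 7.86; W sinα = 34.3
Slice 4: Δl = 2.9/cos21.8° = 3.123 m; N'_4 = 220·cos21.8° − 24·3.123 = 129.3; c'Δl = 14.06; W sinα = 81.7
Slice 5: Δl = 1.9/cos31.4° = 2.226 m; N'_5 = 104·cos31.4° − 5·2.226 = 77.6; c'Δl = 10.02; W sinα = 54.2
Slice 6: Δl = 1.4/cos38.6° = 1.791 m; N'_6 = 49·cos38.6° − 17·1.791 = 7.8; c'Δl = 8.06; W sinα = 30.6
Slice 7: Δl = 1.4/cos45.3° = 1.990 m; N'_7 = 18·cos45.3° − 6·1.990 = 0.7; c'Δl = 8.96; W sinα = 12.8
Σc'Δl = 71.1 kN/m; ΣN' = 495.9 kN/m; ΣW sinα = 226.2 kN/m
Resisting = 71.1 + 495.9·tan27.4° = 71.1 + 257.1 = 328.1 kN/m
FS = 328.1 / 226.2 = 1.451

FS = 1.45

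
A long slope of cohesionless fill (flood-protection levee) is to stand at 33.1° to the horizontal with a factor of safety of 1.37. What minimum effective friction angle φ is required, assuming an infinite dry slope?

φ = 41.8°

FS = tanφ/tanβ ⇒ tanφ = FS · tanβ = 1.37 · tan33.1° = 0.8931
φ = arctan(0.8931) = 41.77°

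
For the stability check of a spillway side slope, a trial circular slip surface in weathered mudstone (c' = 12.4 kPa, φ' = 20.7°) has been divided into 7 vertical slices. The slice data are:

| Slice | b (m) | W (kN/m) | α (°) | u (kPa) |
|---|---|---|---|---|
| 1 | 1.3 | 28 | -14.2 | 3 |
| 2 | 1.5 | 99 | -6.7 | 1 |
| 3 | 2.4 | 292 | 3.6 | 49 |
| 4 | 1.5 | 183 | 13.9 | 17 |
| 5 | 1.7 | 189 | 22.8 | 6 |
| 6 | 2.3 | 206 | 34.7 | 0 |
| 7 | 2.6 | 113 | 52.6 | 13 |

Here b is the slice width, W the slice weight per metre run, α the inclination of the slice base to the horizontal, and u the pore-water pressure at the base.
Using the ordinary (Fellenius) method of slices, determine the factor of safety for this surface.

FS = 1.52

Ordinary method of slices: FS = Σ[c'·Δl_i + (W_i cosα_i − u_i·Δl_i)·tanφ'] / Σ W_i sinα_i, with Δl_i = b_i / cosα_i.
Slice 1: Δl = 1.3/cos(-14.2°) = 1.341 m; N'_1 = 28·cos(-14.2°) − 3·1.341 = 23.1; c'Δl = 16.63; W sinα = -6.9
Slice 2: Δl = 1.5/cos(-6.7°) = 1.510 m; N'_2 = 99·cos(-6.7°) − 1·1.510 = 96.8; c'Δl = 18.73; W sinα = -11.6
Slice 3: Δl = 2.4/cos3.6° = 2.405 m; N'_3 = 292·cos3.6° − 49·2.405 = 173.6; c'Δl = 29.82; W sinα = 18.3
Slice 4: Δl = 1.5/cos13.9° = 1.545 m; N'_4 = 183·cos13.9° − 17·1.545 = 151.4; c'Δl = 19.16; W sinα = 44.0
Slice 5: Δl = 1.7/cos22.8° = 1.844 m; N'_5 = 189·cos22.8° − 6·1.844 = 163.2; c'Δl = 22.87; W sinα = 73.2
Slice 6: Δl = 2.3/cos34.7° = 2.798 m; N'_6 = 206·cos34.7° − 0·2.798 = 169.4; c'Δl = 34.69; W sinα = 117.3
Slice 7: Δl = 2.6/cos52.6° = 4.281 m; N'_7 = 113·cos52.6° − 13·4.281 = 13.0; c'Δl = 53.08; W sinα = 89.8
Σc'Δl = 195.0 kN/m; ΣN' = 790.4 kN/m; ΣW sinα = 324.2 kN/m
Resisting = 195.0 + 790.4·tan20.7° = 195.0 + 298.7 = 493.6 kN/m
FS = 493.6 / 324.2 = 1.523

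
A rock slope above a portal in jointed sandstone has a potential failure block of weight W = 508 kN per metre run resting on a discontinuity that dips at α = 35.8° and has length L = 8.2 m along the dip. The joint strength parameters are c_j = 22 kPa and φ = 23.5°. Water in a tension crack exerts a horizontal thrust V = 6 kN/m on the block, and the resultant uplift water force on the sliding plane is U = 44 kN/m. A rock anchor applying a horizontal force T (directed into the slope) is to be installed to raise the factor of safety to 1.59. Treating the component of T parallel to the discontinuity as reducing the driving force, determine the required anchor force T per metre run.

Resolving forces along and normal to the sliding plane, with the horizontal anchor force T adding T·sinα to the effective normal force and T·cosα acting up the plane against the driving force:
FS = [c_jL + (W cosα − U − V sinα + T sinα) tanφ] / [W sinα + V cosα − T cosα]
Without the anchor: N' = 364.5 kN/m, driving T_d = 302.0 kN/m, resisting R = 22·8.2 + 364.5·tan23.5° = 338.9 kN/m, FS = 1.12.
Setting FS = 1.59 and solving for T:
1.59·(302.0 − T cos35.8°) = 338.9 + T sin35.8°·tan23.5°
T·(sin35.8°·tan23.5° + 1.59·cos35.8°) = 1.59·302.0 − 338.9
T·(0.5850·0.4348 + 1.59·0.8111) = 480.2 − 338.9 = 141.3
T·1.5439 = 141.3
T = 91.5 kN/m

T = 92 kN/m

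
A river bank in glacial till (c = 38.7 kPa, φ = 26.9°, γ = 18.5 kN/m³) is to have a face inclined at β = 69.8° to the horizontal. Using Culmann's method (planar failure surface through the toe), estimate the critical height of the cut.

Culmann's analysis gives the critical failure plane at α_cr = (β + φ)/2 = (69.8 + 26.9)/2 = 48.3°, and the critical height
H_c = (4c/γ) · sinβ cosφ / [1 − cos(β − φ)]
    = (4·38.7/18.5) · sin69.8°·cos26.9° / [1 − cos(42.9°)]
    = 8.368 · 0.9385·0.8918 / [1 − 0.7325]
    = 8.368 · 0.8369 / 0.2675
    = 26.18 m

H_c = 26.18 m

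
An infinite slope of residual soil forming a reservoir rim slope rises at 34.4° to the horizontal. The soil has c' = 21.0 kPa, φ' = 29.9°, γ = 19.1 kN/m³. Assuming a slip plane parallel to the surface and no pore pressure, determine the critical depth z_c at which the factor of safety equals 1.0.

z_c = 14.72 m

Setting FS = 1.00 in FS = [c' + γz cos²β tanφ'] / [γz sinβ cosβ] and solving for z:
z = c' / [γ cosβ (FS·sinβ − cosβ·tanφ')]
  = 21.0 / [19.1·cos34.4°·(1.00·sin34.4° − cos34.4°·tan29.9°)]
  = 21.0 / [19.1·0.8251·(1.00·0.5650 − 0.8251·0.5750)]
  = 21.0 / 1.4263 = 14.723 m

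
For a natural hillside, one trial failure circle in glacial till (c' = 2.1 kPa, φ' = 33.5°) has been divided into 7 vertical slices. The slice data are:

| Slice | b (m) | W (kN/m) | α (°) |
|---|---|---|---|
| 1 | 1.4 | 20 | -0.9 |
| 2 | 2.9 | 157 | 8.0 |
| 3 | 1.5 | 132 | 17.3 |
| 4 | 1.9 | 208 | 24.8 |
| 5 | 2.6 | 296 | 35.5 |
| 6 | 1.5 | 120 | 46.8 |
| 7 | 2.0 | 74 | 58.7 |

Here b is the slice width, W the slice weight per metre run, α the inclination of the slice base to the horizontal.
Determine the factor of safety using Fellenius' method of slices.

FS = 1.27

Ordinary method of slices: FS = Σ[c'·Δl_i + (W_i cosα_i)·tanφ'] / Σ W_i sinα_i, with Δl_i = b_i / cosα_i.
Slice 1: Δl = 1.4/cos(-0.9°) = 1.400 m; N'_1 = 20·cos(-0.9°) = 20.0; c'Δl = 2.94; W sinα = -0.3
Slice 2: Δl = 2.9/cos8.0° = 2.928 m; N'_2 = 157·cos8.0° = 155.5; c'Δl = 6.15; W sinα = 21.9
Slice 3: Δl = 1.5/cos17.3° = 1.571 m; N'_3 = 132·cos17.3° = 126.0; c'Δl = 3.30; W sinα = 39.3
Slice 4: Δl = 1.9/cos24.8° = 2.093 m; N'_4 = 208·cos24.8° = 188.8; c'Δl = 4.40; W sinα = 87.2
Slice 5: Δl = 2.6/cos35.5° = 3.194 m; N'_5 = 296·cos35.5° = 241.0; c'Δl = 6.71; W sinα = 171.9
Slice 6: Δl = 1.5/cos46.8° = 2.191 m; N'_6 = 120·cos46.8° = 82.1; c'Δl = 4.60; W sinα = 87.5
Slice 7: Δl = 2.0/cos58.7° = 3.850 m; N'_7 = 74·cos58.7° = 38.4; c'Δl = 8.08; W sinα = 63.2
Σc'Δl = 36.2 kN/m; ΣN' = 851.9 kN/m; ΣW sinα = 470.6 kN/m
Resisting = 36.2 + 851.9·tan33.5° = 36.2 + 563.8 = 600.0 kN/m
FS = 600.0 / 470.6 = 1.275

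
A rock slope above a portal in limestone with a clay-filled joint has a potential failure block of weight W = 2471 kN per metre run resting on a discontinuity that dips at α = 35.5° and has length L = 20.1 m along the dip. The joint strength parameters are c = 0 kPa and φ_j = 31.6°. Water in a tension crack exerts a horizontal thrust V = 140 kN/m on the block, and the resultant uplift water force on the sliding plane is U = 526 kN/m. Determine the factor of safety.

FS = 0.56

Resolving the block weight along and normal to the plane and applying the Mohr–Coulomb strength on the joint:
N' = W cosα − U − V sinα = 2471·cos35.5° − 526 − 140·sin35.5° = 1404.4 kN/m
Driving force T = W sinα + V cosα = 2471·sin35.5° + 140·cos35.5° = 1548.9 kN/m
Resisting force R = c·L + N'·tanφ_j = 0·20.1 + 1404.4·tan31.6° = 0.0 + 864.0 = 864.0 kN/m
FS = R / T = 864.0 / 1548.9 = 0.558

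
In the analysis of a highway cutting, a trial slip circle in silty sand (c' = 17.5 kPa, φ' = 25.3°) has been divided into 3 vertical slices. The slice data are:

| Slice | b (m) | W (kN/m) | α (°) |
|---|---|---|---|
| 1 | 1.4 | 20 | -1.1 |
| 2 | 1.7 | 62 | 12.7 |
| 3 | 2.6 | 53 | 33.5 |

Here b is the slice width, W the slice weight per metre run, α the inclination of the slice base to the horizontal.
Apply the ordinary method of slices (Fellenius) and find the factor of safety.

Ordinary method of slices: FS = Σ[c'·Δl_i + (W_i cosα_i)·tanφ'] / Σ W_i sinα_i, with Δl_i = b_i / cosα_i.
Slice 1: Δl = 1.4/cos(-1.1°) = 1.400 m; N'_1 = 20·cos(-1.1°) = 20.0; c'Δl = 24.50; W sinα = -0.4
Slice 2: Δl = 1.7/cos12.7° = 1.743 m; N'_2 = 62·cos12.7° = 60.5; c'Δl = 30.50; W sinα = 13.6
Slice 3: Δl = 2.6/cos33.5° = 3.118 m; N'_3 = 53·cos33.5° = 44.2; c'Δl = 54.56; W sinα = 29.3
Σc'Δl = 109.6 kN/m; ΣN' = 124.7 kN/m; ΣW sinα = 42.5 kN/m
Resisting = 109.6 + 124.7·tan25.3° = 109.6 + 58.9 = 168.5 kN/m
FS = 168.5 / 42.5 = 3.965

FS = 3.96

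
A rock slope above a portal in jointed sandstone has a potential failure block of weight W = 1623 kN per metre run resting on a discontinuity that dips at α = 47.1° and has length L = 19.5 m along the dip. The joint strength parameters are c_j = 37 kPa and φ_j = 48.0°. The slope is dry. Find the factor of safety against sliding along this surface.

FS = 1.64

Resolving the block weight along and normal to the plane and applying the Mohr–Coulomb strength on the joint:
N' = W cosα = 1623·cos47.1° = 1104.8 kN/m
Driving force T = W sinα = 1623·sin47.1° = 1188.9 kN/m
Resisting force R = c_j·L + N'·tanφ_j = 37·19.5 + 1104.8·tan48.0° = 721.5 + 1227.0 = 1948.5 kN/m
FS = R / T = 1948.5 / 1188.9 = 1.639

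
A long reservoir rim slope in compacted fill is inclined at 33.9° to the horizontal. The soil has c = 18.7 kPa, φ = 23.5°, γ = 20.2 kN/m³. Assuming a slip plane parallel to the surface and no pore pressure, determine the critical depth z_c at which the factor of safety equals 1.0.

z_c = 5.67 m

Setting FS = 1.00 in FS = [c + γz cos²β tanφ] / [γz sinβ cosβ] and solving for z:
z = c / [γ cosβ (FS·sinβ − cosβ·tanφ)]
  = 18.7 / [20.2·cos33.9°·(1.00·sin33.9° − cos33.9°·tan23.5°)]
  = 18.7 / [20.2·0.8300·(1.00·0.5577 − 0.8300·0.4348)]
  = 18.7 / 3.3004 = 5.666 m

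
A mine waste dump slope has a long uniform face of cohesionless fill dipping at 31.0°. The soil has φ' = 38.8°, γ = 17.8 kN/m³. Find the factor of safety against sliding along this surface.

For a dry cohesionless infinite slope the factor of safety is FS = tanφ' / tanβ.
FS = tan38.8° / tan31.0° = 0.8040 / 0.6009 = 1.338

FS = 1.34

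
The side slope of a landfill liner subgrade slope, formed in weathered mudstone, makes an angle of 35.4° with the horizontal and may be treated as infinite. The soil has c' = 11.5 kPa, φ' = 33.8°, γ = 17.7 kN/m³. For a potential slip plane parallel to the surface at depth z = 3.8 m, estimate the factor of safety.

For an infinite slope with a slip plane parallel to the surface (no pore pressure): FS = [c' + γz cos²β tanφ'] / [γz sinβ cosβ].
γz = 17.7·3.8 = 67.26 kN/m²
Numerator = 11.5 + 67.26·cos²35.4°·tan33.8° = 11.5 + 67.26·0.6644·0.6694 = 41.417 kPa
Denominator = 67.26·sin35.4°·cos35.4° = 67.26·0.5793·0.8151 = 31.759 kPa
FS = 41.417 / 31.759 = 1.304

FS = 1.30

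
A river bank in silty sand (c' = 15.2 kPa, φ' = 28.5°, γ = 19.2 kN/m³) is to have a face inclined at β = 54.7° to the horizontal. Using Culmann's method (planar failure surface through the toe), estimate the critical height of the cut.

Culmann's analysis gives the critical failure plane at α_cr = (β + φ')/2 = (54.7 + 28.5)/2 = 41.6°, and the critical height
H_c = (4c'/γ) · sinβ cosφ' / [1 − cos(β − φ')]
    = (4·15.2/19.2) · sin54.7°·cos28.5° / [1 − cos(26.2°)]
    = 3.167 · 0.8161·0.8788 / [1 − 0.8973]
    = 3.167 · 0.7172 / 0.1027
    = 22.11 m

H_c = 22.11 m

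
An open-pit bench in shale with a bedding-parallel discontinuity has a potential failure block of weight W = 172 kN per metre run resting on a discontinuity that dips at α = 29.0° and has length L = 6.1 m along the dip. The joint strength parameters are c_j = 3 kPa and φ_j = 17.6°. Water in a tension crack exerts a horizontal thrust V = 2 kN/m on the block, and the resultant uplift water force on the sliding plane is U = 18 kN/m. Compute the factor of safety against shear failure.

Resolving the block weight along and normal to the plane and applying the Mohr–Coulomb strength on the joint:
N' = W cosα − U − V sinα = 172·cos29.0° − 18 − 2·sin29.0° = 131.5 kN/m
Driving force T = W sinα + V cosα = 172·sin29.0° + 2·cos29.0° = 85.1 kN/m
Resisting force R = c_j·L + N'·tanφ_j = 3·6.1 + 131.5·tan17.6° = 18.3 + 41.7 = 60.0 kN/m
FS = R / T = 60.0 / 85.1 = 0.705

FS = 0.70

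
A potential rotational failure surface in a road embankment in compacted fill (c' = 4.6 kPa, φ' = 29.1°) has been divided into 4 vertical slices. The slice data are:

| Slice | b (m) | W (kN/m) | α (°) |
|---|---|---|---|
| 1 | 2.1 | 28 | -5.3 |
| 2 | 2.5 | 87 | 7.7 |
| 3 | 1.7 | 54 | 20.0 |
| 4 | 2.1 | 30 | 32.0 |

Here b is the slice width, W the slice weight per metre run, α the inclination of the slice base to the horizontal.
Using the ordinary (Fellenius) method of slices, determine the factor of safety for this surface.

Ordinary method of slices: FS = Σ[c'·Δl_i + (W_i cosα_i)·tanφ'] / Σ W_i sinα_i, with Δl_i = b_i / cosα_i.
Slice 1: Δl = 2.1/cos(-5.3°) = 2.109 m; N'_1 = 28·cos(-5.3°) = 27.9; c'Δl = 9.70; W sinα = -2.6
Slice 2: Δl = 2.5/cos7.7° = 2.523 m; N'_2 = 87·cos7.7° = 86.2; c'Δl = 11.60; W sinα = 11.7
Slice 3: Δl = 1.7/cos20.0° = 1.809 m; N'_3 = 54·cos20.0° = 50.7; c'Δl = 8.32; W sinα = 18.5
Slice 4: Δl = 2.1/cos32.0° = 2.476 m; N'_4 = 30·cos32.0° = 25.4; c'Δl = 11.39; W sinα = 15.9
Σc'Δl = 41.0 kN/m; ΣN' = 190.3 kN/m; ΣW sinα = 43.4 kN/m
Resisting = 41.0 + 190.3·tan29.1° = 41.0 + 105.9 = 146.9 kN/m
FS = 146.9 / 43.4 = 3.383

FS = 3.38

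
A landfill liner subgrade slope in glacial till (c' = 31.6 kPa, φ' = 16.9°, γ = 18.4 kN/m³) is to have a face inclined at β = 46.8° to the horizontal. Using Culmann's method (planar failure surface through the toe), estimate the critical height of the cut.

Culmann's analysis gives the critical failure plane at α_cr = (β + φ')/2 = (46.8 + 16.9)/2 = 31.8°, and the critical height
H_c = (4c'/γ) · sinβ cosφ' / [1 − cos(β − φ')]
    = (4·31.6/18.4) · sin46.8°·cos16.9° / [1 − cos(29.9°)]
    = 6.870 · 0.7290·0.9568 / [1 − 0.8669]
    = 6.870 · 0.6975 / 0.1331
    = 36.00 m

H_c = 36.00 m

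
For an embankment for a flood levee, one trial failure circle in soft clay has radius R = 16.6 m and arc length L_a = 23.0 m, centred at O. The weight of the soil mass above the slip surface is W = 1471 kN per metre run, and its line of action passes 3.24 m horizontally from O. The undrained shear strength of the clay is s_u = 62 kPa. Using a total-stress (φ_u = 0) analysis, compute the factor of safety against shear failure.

FS = 4.97

Taking moments about the centre O, the resisting moment is provided by the undrained shear strength acting along the arc:
M_R = s_u·L_a·R = 62·23.00·16.6 = 23671.6 kN·m/m
M_D = W·d = 1471·3.24 = 4766.0 kN·m/m
FS = M_R / M_D = 23671.6 / 4766.0 = 4.967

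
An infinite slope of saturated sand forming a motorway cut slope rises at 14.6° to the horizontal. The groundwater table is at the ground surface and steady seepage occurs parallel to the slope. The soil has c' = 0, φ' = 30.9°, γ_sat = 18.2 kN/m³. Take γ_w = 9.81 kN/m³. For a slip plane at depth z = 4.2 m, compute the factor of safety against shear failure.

With seepage parallel to the slope and the water table at the surface, the effective normal stress on the slip plane uses the buoyant unit weight γ' = γ_sat − γ_w while the driving shear stress uses γ_sat:
FS = [c' + γ' z cos²β tanφ'] / [γ_sat z sinβ cosβ]
(For c' = 0 this reduces to FS = (γ'/γ_sat)·tanφ'/tanβ.)
γ' = 18.2 − 9.81 = 8.39 kN/m³
Numerator = 0.0 + 8.39·4.2·cos²14.6°·tan30.9° = 0.0 + 8.39·4.2·0.9365·0.5985 = 19.750 kPa
Denominator = 18.2·4.2·sin14.6°·cos14.6° = 18.2·4.2·0.2521·0.9677 = 18.646 kPa
FS = 19.750 / 18.646 = 1.059

FS = 1.06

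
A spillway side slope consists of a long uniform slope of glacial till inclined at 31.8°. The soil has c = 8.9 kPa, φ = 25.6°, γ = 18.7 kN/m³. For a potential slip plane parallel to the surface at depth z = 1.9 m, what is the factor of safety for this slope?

FS = 1.33

For an infinite slope with a slip plane parallel to the surface (no pore pressure): FS = [c + γz cos²β tanφ] / [γz sinβ cosβ].
γz = 18.7·1.9 = 35.53 kN/m²
Numerator = 8.9 + 35.53·cos²31.8°·tan25.6° = 8.9 + 35.53·0.7223·0.4791 = 21.196 kPa
Denominator = 35.53·sin31.8°·cos31.8° = 35.53·0.5270·0.8499 = 15.912 kPa
FS = 21.196 / 15.912 = 1.332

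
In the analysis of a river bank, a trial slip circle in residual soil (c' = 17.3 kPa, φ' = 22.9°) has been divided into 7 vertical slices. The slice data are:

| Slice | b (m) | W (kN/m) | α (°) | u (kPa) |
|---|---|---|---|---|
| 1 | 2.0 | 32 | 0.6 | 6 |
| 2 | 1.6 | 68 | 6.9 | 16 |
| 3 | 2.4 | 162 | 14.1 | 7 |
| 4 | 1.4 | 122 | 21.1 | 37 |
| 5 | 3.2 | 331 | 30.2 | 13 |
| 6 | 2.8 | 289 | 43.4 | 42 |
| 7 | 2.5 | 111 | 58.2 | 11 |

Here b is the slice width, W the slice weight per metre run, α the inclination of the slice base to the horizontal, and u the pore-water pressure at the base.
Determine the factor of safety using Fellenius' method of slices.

FS = 1.05

Ordinary method of slices: FS = Σ[c'·Δl_i + (W_i cosα_i − u_i·Δl_i)·tanφ'] / Σ W_i sinα_i, with Δl_i = b_i / cosα_i.
Slice 1: Δl = 2.0/cos0.6° = 2.000 m; N'_1 = 32·cos0.6° − 6·2.000 = 20.0; c'Δl = 34.60; W sinα = 0.3
Slice 2: Δl = 1.6/cos6.9° = 1.612 m; N'_2 = 68·cos6.9° − 16·1.612 = 41.7; c'Δl = 27.88; W sinα = 8.2
Slice 3: Δl = 2.4/cos14.1° = 2.475 m; N'_3 = 162·cos14.1° − 7·2.475 = 139.8; c'Δl = 42.81; W sinα = 39.5
Slice 4: Δl = 1.4/cos21.1° = 1.501 m; N'_4 = 122·cos21.1° − 37·1.501 = 58.3; c'Δl = 25.96; W sinα = 43.9
Slice 5: Δl = 3.2/cos30.2° = 3.703 m; N'_5 = 331·cos30.2° − 13·3.703 = 237.9; c'Δl = 64.05; W sinα = 166.5
Slice 6: Δl = 2.8/cos43.4° = 3.854 m; N'_6 = 289·cos43.4° − 42·3.854 = 48.1; c'Δl = 66.67; W sinα = 198.6
Slice 7: Δl = 2.5/cos58.2° = 4.744 m; N'_7 = 111·cos58.2° − 11·4.744 = 6.3; c'Δl = 82.08; W sinα = 94.3
Σc'Δl = 344.1 kN/m; ΣN' = 552.2 kN/m; ΣW sinα = 551.3 kN/m
Resisting = 344.1 + 552.2·tan22.9° = 344.1 + 233.3 = 577.3 kN/m
FS = 577.3 / 551.3 = 1.047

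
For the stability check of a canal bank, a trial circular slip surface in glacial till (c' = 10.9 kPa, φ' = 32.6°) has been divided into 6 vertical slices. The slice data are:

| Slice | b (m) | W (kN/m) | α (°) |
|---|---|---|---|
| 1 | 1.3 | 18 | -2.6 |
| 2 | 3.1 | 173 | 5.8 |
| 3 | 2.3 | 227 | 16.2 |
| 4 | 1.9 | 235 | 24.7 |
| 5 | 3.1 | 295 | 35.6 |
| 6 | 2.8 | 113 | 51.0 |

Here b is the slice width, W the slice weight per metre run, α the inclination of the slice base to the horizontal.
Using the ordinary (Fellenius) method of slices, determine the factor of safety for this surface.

Ordinary method of slices: FS = Σ[c'·Δl_i + (W_i cosα_i)·tanφ'] / Σ W_i sinα_i, with Δl_i = b_i / cosα_i.
Slice 1: Δl = 1.3/cos(-2.6°) = 1.301 m; N'_1 = 18·cos(-2.6°) = 18.0; c'Δl = 14.18; W sinα = -0.8
Slice 2: Δl = 3.1/cos5.8° = 3.116 m; N'_2 = 173·cos5.8° = 172.1; c'Δl = 33.96; W sinα = 17.5
Slice 3: Δl = 2.3/cos16.2° = 2.395 m; N'_3 = 227·cos16.2° = 218.0; c'Δl = 26.11; W sinα = 63.3
Slice 4: Δl = 1.9/cos24.7° = 2.091 m; N'_4 = 235·cos24.7° = 213.5; c'Δl = 22.80; W sinα = 98.2
Slice 5: Δl = 3.1/cos35.6° = 3.813 m; N'_5 = 295·cos35.6° = 239.9; c'Δl = 41.56; W sinα = 171.7
Slice 6: Δl = 2.8/cos51.0° = 4.449 m; N'_6 = 113·cos51.0° = 71.1; c'Δl = 48.50; W sinα = 87.8
Σc'Δl = 187.1 kN/m; ΣN' = 932.6 kN/m; ΣW sinα = 437.7 kN/m
Resisting = 187.1 + 932.6·tan32.6° = 187.1 + 596.4 = 783.5 kN/m
FS = 783.5 / 437.7 = 1.790

FS = 1.79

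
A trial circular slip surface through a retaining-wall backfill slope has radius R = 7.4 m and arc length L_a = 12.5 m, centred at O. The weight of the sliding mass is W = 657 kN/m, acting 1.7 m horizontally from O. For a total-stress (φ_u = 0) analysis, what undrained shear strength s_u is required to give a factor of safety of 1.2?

s_u = 14.5 kPa

FS = s_u·L_a·R / (W·d), so s_u = FS·W·d / (L_a·R).
s_u = 1.2·657·1.7 / (12.50·7.4) = 1340.3 / 92.50 = 14.49 kPa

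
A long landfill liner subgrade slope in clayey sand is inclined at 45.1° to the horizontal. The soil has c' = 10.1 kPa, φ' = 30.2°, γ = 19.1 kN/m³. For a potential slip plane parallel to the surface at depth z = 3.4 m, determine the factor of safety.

FS = 0.89

For an infinite slope with a slip plane parallel to the surface (no pore pressure): FS = [c' + γz cos²β tanφ'] / [γz sinβ cosβ].
γz = 19.1·3.4 = 64.94 kN/m²
Numerator = 10.1 + 64.94·cos²45.1°·tan30.2° = 10.1 + 64.94·0.4983·0.5820 = 28.932 kPa
Denominator = 64.94·sin45.1°·cos45.1° = 64.94·0.7083·0.7059 = 32.470 kPa
FS = 28.932 / 32.470 = 0.891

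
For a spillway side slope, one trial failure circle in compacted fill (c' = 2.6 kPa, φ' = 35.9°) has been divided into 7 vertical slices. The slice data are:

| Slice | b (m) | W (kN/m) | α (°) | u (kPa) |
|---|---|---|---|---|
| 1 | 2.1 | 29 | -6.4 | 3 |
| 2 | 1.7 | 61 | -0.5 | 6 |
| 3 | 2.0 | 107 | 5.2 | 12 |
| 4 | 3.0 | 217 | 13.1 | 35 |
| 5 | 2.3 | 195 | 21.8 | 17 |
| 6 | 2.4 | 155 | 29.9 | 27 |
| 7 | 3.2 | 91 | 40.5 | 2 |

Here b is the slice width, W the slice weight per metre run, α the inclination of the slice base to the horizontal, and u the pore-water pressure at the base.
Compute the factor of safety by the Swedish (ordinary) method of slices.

Ordinary method of slices: FS = Σ[c'·Δl_i + (W_i cosα_i − u_i·Δl_i)·tanφ'] / Σ W_i sinα_i, with Δl_i = b_i / cosα_i.
Slice 1: Δl = 2.1/cos(-6.4°) = 2.113 m; N'_1 = 29·cos(-6.4°) − 3·2.113 = 22.5; c'Δl = 5.49; W sinα = -3.2
Slice 2: Δl = 1.7/cos(-0.5°) = 1.700 m; N'_2 = 61·cos(-0.5°) − 6·1.700 = 50.8; c'Δl = 4.42; W sinα = -0.5
Slice 3: Δl = 2.0/cos5.2° = 2.008 m; N'_3 = 107·cos5.2° − 12·2.008 = 82.5; c'Δl = 5.22; W sinα = 9.7
Slice 4: Δl = 3.0/cos13.1° = 3.080 m; N'_4 = 217·cos13.1° − 35·3.080 = 103.5; c'Δl = 8.01; W sinα = 49.2
Slice 5: Δl = 2.3/cos21.8° = 2.477 m; N'_5 = 195·cos21.8° − 17·2.477 = 138.9; c'Δl = 6.44; W sinα = 72.4
Slice 6: Δl = 2.4/cos29.9° = 2.768 m; N'_6 = 155·cos29.9° − 27·2.768 = 59.6; c'Δl = 7.20; W sinα = 77.3
Slice 7: Δl = 3.2/cos40.5° = 4.208 m; N'_7 = 91·cos40.5° − 2·4.208 = 60.8; c'Δl = 10.94; W sinα = 59.1
Σc'Δl = 47.7 kN/m; ΣN' = 518.6 kN/m; ΣW sinα = 263.9 kN/m
Resisting = 47.7 + 518.6·tan35.9° = 47.7 + 375.4 = 423.1 kN/m
FS = 423.1 / 263.9 = 1.603

FS = 1.60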